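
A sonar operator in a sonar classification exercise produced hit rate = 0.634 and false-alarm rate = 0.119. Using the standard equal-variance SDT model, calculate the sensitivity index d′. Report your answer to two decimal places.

z(0.634) = 0.342, z(0.119) = -1.180
d' = z(H) − z(FA) = 0.342 − (-1.180) = 1.522

d′ = 1.52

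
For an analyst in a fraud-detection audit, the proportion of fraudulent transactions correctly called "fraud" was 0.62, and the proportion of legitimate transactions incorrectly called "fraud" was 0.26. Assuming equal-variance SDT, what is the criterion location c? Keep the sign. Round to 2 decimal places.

c = 0.17

z(H) = z(0.62) = 0.305
z(FA) = z(0.26) = -0.643
c = −½·[z(H) + z(FA)] = −0.5 × (0.305 + (-0.643)) = 0.169
c > 0: the analyst has a conservative response bias.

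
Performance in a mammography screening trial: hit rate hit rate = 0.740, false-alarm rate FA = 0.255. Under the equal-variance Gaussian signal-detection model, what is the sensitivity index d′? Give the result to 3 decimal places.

z(H) = 0.6433
z(FA) = -0.6588
d' = z(H) − z(FA) = 0.6433 − (-0.6588) = 1.3021

d′ = 1.302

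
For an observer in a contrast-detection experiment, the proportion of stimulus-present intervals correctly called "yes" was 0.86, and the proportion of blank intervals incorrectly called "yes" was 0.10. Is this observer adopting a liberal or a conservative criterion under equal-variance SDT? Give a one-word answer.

conservative

z(H) = 1.080, z(FA) = -1.282
c = −½·(z(H) + z(FA)) = 0.101
c > 0 → conservative criterion (biased toward responding “no”).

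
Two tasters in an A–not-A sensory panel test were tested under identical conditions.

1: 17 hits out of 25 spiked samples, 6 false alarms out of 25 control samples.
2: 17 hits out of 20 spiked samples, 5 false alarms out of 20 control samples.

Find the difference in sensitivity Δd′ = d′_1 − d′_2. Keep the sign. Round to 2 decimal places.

1: z(0.6800) = 0.468, z(0.2400) = -0.706, d' = 1.174
2: z(0.8500) = 1.036, z(0.2500) = -0.674, d' = 1.710
Δd' = d'_1 − d'_2 = 1.174 − 1.710 = -0.536
2 has the higher sensitivity.

Δd′ = -0.54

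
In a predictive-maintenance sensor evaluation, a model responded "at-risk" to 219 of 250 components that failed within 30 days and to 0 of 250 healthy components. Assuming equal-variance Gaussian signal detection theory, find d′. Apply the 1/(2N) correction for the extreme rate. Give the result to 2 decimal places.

The false-alarm rate is 0/250 = 0, so apply the 1/(2N) correction: FA → 1/(2·250) = 0.00200.
z(H) = z(0.87600) = 1.155
z(FA) = z(0.00200) = -2.878
d' = 1.155 − (-2.878) = 4.033

d′ = 4.03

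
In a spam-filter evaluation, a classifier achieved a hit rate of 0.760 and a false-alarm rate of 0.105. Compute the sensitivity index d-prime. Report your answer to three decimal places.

d-prime = 1.960

Φ⁻¹(H) = 0.7063
Φ⁻¹(FA) = -1.2536
d' = z(H) − z(FA) = 0.7063 − (-1.2536) = 1.9599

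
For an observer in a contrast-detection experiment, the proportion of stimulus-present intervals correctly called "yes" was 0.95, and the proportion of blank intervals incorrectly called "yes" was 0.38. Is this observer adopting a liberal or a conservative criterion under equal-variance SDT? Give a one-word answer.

liberal

z(H) = 1.645, z(FA) = -0.305
c = −½·(z(H) + z(FA)) = -0.670
c < 0 → liberal criterion (biased toward responding “yes”).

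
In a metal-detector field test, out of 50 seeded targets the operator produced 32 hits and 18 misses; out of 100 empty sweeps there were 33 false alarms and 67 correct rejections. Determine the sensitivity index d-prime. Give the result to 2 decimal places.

H = 32/50 = 0.6400
FA = 33/100 = 0.3300
z(0.6400) = 0.3585, z(0.3300) = -0.4399
d' = z(H) − z(FA) = 0.3585 − (-0.4399) = 0.7984

d-prime = 0.80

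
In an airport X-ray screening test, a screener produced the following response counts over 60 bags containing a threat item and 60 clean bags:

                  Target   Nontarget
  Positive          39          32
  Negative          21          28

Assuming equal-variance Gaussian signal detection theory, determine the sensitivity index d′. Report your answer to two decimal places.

d′ = 0.30

H = 39/60 = 0.6500
FA = 32/60 = 0.5333
z(H) = z(0.6500) = 0.385
z(FA) = z(0.5333) = 0.084
d' = z(H) − z(FA) = 0.385 − 0.084 = 0.301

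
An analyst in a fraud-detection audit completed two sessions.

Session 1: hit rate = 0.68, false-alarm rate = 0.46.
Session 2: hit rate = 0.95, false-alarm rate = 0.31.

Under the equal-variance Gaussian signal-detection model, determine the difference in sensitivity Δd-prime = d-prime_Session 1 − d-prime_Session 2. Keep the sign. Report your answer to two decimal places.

Session 1: z(0.68) = 0.468, z(0.46) = -0.100, d' = 0.568
Session 2: z(0.95) = 1.645, z(0.31) = -0.496, d' = 2.141
Δd' = d'_Session 1 − d'_Session 2 = 0.568 − 2.141 = -1.573
Session 2 has the higher sensitivity.

Δd-prime = -1.57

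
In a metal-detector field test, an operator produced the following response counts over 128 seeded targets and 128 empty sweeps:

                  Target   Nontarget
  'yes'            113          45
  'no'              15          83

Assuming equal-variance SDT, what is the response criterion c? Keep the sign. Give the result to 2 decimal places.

c = -0.40

H = 113/128 = 0.8828
FA = 45/128 = 0.3516
Φ⁻¹(0.8828) = 1.189, Φ⁻¹(0.3516) = -0.381
c = −½·[z(H) + z(FA)] = −0.5 × (1.189 + (-0.381)) = -0.404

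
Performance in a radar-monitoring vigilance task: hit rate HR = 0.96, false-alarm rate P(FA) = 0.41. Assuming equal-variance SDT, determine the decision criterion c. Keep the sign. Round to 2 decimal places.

c = -0.76

Φ⁻¹(0.96) = 1.7507, Φ⁻¹(0.41) = -0.2275
c = −½·[z(H) + z(FA)] = −0.5 × (1.7507 + (-0.2275)) = -0.7616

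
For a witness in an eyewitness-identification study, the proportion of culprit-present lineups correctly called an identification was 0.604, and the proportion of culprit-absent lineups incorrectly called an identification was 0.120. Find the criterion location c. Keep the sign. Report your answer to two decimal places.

c = 0.46

z(H) = 0.2637
z(FA) = -1.1750
c = −½·[z(H) + z(FA)] = −0.5 × (0.2637 + (-1.1750)) = 0.45565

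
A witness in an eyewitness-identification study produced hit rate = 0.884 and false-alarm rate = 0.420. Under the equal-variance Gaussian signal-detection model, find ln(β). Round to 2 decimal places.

z(H) = 1.195
z(FA) = -0.202
ln β = −½·[z(H)² − z(FA)²] = −0.5 × (1.428 − 0.041) = -0.6935

ln β = -0.69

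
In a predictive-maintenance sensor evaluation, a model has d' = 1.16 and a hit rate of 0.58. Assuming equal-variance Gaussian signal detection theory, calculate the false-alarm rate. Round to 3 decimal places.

false-alarm rate = 0.169

z(hit rate) = z(0.58) = 0.2019
z(FA) = z(H) − d' = 0.2019 − 1.16 = -0.9581
false-alarm rate = Φ(-0.9581) = 0.1690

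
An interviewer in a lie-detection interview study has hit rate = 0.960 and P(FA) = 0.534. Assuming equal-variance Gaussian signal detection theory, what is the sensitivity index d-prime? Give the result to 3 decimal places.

d-prime = 1.665

Φ⁻¹(0.960) = 1.7507, Φ⁻¹(0.534) = 0.0853
d' = z(H) − z(FA) = 1.7507 − 0.0853 = 1.6654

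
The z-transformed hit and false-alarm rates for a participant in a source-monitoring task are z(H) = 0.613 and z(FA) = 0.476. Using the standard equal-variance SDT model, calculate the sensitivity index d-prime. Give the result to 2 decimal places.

d-prime = 0.14

d' = z(H) − z(FA) = 0.613 − 0.476 = 0.137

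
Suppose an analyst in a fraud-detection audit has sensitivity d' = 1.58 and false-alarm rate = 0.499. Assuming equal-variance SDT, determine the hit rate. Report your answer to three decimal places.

z(false-alarm rate) = z(0.499) = -0.0025
z(H) = z(FA) + d' = -0.0025 + 1.58 = 1.5775
hit rate = Φ(1.5775) = 0.9427

hit rate = 0.943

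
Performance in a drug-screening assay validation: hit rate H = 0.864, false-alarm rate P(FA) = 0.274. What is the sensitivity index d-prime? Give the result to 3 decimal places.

z(H) = z(0.864) = 1.0985
z(FA) = z(0.274) = -0.6008
d' = z(H) − z(FA) = 1.0985 − (-0.6008) = 1.6993

d-prime = 1.699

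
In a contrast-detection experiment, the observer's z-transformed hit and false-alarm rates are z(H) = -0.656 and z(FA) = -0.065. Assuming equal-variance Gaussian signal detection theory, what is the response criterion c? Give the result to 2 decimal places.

c = −½·[z(H) + z(FA)] = −½·(-0.656 + (-0.065)) = 0.3605

c = 0.36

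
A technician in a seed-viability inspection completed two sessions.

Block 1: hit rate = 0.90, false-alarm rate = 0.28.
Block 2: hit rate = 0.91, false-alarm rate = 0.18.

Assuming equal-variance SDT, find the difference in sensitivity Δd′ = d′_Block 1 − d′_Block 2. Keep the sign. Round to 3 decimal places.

Δd′ = -0.392

Block 1: z(0.90) = 1.2816, z(0.28) = -0.5828, d' = 1.8644
Block 2: z(0.91) = 1.3408, z(0.18) = -0.9154, d' = 2.2562
Δd' = d'_Block 1 − d'_Block 2 = 1.8644 − 2.2562 = -0.3918
Block 2 has the higher sensitivity.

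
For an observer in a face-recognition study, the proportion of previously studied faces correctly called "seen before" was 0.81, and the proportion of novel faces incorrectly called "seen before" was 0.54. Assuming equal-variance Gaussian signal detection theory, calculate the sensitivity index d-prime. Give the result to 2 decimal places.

z(0.81) = 0.878, z(0.54) = 0.100
d' = z(H) − z(FA) = 0.878 − 0.100 = 0.778

d-prime = 0.78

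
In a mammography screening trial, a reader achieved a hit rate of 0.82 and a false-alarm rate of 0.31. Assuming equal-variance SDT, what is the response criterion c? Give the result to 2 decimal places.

c = -0.21

z(H) = 0.915
z(FA) = -0.496
c = −½·[z(H) + z(FA)] = −0.5 × (0.915 + (-0.496)) = -0.2095
c < 0: the reader has a liberal response bias.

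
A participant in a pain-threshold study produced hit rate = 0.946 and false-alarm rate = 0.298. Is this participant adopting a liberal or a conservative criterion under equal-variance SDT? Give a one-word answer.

liberal

z(H) = 1.607, z(FA) = -0.530
c = −½·(z(H) + z(FA)) = -0.5385
c < 0 → liberal criterion (biased toward responding “yes”).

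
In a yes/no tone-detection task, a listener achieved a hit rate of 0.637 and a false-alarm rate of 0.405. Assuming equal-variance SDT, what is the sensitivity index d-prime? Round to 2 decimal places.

z(H) = 0.350
z(FA) = -0.240
d' = z(H) − z(FA) = 0.350 − (-0.240) = 0.590

d-prime = 0.59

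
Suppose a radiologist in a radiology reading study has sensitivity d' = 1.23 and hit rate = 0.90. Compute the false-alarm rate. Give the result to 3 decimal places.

false-alarm rate = 0.521

z(hit rate) = z(0.90) = 1.2816
z(FA) = z(H) − d' = 1.2816 − 1.23 = 0.0516
false-alarm rate = Φ(0.0516) = 0.5206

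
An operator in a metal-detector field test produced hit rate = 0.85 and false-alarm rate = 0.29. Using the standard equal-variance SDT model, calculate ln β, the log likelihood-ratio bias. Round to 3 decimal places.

ln β = -0.384

Φ⁻¹(H) = 1.0364
Φ⁻¹(FA) = -0.5534
ln β = −½·[z(H)² − z(FA)²] = −0.5 × (1.0741 − 0.3063) = -0.3839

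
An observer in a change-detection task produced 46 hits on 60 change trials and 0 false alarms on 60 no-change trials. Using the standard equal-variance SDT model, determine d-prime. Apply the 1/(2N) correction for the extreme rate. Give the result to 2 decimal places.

The false-alarm rate is 0/60 = 0, so apply the 1/(2N) correction: FA → 1/(2·60) = 0.00833.
z(H) = z(0.76667) = 0.728
z(FA) = z(0.00833) = -2.394
d' = 0.728 − (-2.394) = 3.122

d-prime = 3.12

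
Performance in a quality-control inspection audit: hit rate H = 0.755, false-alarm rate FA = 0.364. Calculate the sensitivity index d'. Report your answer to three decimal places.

d' = 1.038

Φ⁻¹(0.755) = 0.6903, Φ⁻¹(0.364) = -0.3478
d' = z(H) − z(FA) = 0.6903 − (-0.3478) = 1.0381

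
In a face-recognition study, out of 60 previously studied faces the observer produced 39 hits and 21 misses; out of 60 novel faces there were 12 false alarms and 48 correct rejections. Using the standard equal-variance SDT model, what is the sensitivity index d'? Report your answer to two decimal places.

d' = 1.23

H = 39/60 = 0.6500
FA = 12/60 = 0.2000
z(0.6500) = 0.3853, z(0.2000) = -0.8416
d' = z(H) − z(FA) = 0.3853 − (-0.8416) = 1.2269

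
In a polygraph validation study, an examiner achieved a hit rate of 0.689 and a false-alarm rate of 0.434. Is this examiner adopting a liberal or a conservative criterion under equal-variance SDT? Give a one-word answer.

z(H) = 0.493, z(FA) = -0.166
c = −½·(z(H) + z(FA)) = -0.1635
c < 0 → liberal criterion (biased toward responding “yes”).

liberal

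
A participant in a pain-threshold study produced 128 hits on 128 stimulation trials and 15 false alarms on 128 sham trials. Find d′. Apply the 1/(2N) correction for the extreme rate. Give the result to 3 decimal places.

d′ = 3.849

The hit rate is 128/128 = 1, so apply the 1/(2N) correction: H → 1 − 1/(2·128) = 0.99609.
z(H) = z(0.99609) = 2.6597
z(FA) = z(0.11719) = -1.1892
d' = 2.6597 − (-1.1892) = 3.8489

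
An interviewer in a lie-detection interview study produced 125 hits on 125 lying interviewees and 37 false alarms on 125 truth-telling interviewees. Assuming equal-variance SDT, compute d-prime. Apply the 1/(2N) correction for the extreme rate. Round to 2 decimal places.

The hit rate is 125/125 = 1, so apply the 1/(2N) correction: H → 1 − 1/(2·125) = 0.99600.
z(H) = z(0.99600) = 2.652
z(FA) = z(0.29600) = -0.536
d' = 2.652 − (-0.536) = 3.188

d-prime = 3.19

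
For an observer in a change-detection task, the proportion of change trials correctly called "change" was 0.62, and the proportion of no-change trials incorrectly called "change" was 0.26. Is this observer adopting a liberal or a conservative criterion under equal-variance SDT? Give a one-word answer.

conservative

z(H) = 0.305, z(FA) = -0.643
c = −½·(z(H) + z(FA)) = 0.169
c > 0 → conservative criterion (biased toward responding “no”).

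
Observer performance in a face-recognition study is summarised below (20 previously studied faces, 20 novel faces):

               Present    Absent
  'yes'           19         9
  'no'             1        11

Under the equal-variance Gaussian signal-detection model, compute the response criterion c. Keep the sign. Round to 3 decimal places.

H = 19/20 = 0.9500
FA = 9/20 = 0.4500
Φ⁻¹(H) = 1.6449
Φ⁻¹(FA) = -0.1257
c = −½·[z(H) + z(FA)] = −0.5 × (1.6449 + (-0.1257)) = -0.7596

c = -0.760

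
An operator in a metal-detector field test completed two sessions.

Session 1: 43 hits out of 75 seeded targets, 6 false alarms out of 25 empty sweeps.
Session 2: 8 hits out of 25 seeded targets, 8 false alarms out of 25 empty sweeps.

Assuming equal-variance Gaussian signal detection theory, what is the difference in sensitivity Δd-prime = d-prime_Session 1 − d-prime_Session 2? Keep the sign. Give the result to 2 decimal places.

Session 1: z(0.5733) = 0.185, z(0.2400) = -0.706, d' = 0.891
Session 2: z(0.3200) = -0.468, z(0.3200) = -0.468, d' = 0.000
Δd' = d'_Session 1 − d'_Session 2 = 0.891 − 0.000 = 0.891
Session 1 has the higher sensitivity.

Δd-prime = 0.89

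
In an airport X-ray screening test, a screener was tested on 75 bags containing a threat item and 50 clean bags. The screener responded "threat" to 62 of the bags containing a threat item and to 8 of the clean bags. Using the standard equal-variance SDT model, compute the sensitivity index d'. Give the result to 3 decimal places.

d' = 1.936

H = 62/75 = 0.8267
FA = 8/50 = 0.1600
z(H) = 0.9412
z(FA) = -0.9945
d' = z(H) − z(FA) = 0.9412 − (-0.9945) = 1.9357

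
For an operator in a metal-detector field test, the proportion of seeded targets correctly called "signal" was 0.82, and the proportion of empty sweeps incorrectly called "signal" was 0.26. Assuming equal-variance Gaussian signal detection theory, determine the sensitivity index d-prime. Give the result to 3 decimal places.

z(0.82) = 0.9154, z(0.26) = -0.6433
d' = z(H) − z(FA) = 0.9154 − (-0.6433) = 1.5587

d-prime = 1.559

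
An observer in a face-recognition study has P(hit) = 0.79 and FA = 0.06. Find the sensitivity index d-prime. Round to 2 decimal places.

d-prime = 2.36

Φ⁻¹(H) = 0.806
Φ⁻¹(FA) = -1.555
d' = z(H) − z(FA) = 0.806 − (-1.555) = 2.361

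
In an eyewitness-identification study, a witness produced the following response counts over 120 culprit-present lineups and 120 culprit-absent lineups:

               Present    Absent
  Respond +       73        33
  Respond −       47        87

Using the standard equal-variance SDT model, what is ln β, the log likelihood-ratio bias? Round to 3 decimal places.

H = 73/120 = 0.6083
FA = 33/120 = 0.2750
z(H) = z(0.6083) = 0.2749
z(FA) = z(0.2750) = -0.5978
ln β = −½·[z(H)² − z(FA)²] = −0.5 × (0.0756 − 0.3574) = 0.1409

ln β = 0.141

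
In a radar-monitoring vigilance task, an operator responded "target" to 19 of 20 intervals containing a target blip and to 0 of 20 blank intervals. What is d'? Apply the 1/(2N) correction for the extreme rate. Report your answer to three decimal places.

The false-alarm rate is 0/20 = 0, so apply the 1/(2N) correction: FA → 1/(2·20) = 0.02500.
z(H) = z(0.95000) = 1.6449
z(FA) = z(0.02500) = -1.9600
d' = 1.6449 − (-1.9600) = 3.6049

d' = 3.605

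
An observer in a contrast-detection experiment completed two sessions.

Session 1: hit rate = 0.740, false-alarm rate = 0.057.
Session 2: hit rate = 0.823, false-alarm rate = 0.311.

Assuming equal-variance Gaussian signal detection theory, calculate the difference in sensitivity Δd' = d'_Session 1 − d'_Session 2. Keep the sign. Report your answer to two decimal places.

Session 1: z(0.740) = 0.643, z(0.057) = -1.580, d' = 2.223
Session 2: z(0.823) = 0.927, z(0.311) = -0.493, d' = 1.420
Δd' = d'_Session 1 − d'_Session 2 = 2.223 − 1.420 = 0.803
Session 1 has the higher sensitivity.

Δd' = 0.80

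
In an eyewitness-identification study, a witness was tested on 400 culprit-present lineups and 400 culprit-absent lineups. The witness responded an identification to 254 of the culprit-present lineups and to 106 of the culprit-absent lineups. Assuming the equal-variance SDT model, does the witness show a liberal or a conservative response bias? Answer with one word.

z(H) = 0.345, z(FA) = -0.628
c = −½·(z(H) + z(FA)) = 0.1415
c > 0 → conservative criterion (biased toward responding “no”).

conservative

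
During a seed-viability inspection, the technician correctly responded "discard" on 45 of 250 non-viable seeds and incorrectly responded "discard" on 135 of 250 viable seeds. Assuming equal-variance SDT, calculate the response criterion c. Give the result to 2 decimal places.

H = 45/250 = 0.1800
FA = 135/250 = 0.5400
Φ⁻¹(0.1800) = -0.915, Φ⁻¹(0.5400) = 0.100
c = −½·[z(H) + z(FA)] = −0.5 × (-0.915 + 0.100) = 0.4075

c = 0.41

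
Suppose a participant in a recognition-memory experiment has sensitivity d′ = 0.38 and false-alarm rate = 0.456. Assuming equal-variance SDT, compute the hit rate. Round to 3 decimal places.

z(false-alarm rate) = z(0.456) = -0.1105
z(H) = z(FA) + d' = -0.1105 + 0.38 = 0.2695
hit rate = Φ(0.2695) = 0.6062

hit rate = 0.606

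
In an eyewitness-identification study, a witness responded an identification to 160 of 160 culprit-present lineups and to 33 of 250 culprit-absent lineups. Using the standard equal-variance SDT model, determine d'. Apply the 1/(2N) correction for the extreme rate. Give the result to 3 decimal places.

The hit rate is 160/160 = 1, so apply the 1/(2N) correction: H → 1 − 1/(2·160) = 0.99687.
z(H) = z(0.99687) = 2.7338
z(FA) = z(0.13200) = -1.1170
d' = 2.7338 − (-1.1170) = 3.8508

d' = 3.851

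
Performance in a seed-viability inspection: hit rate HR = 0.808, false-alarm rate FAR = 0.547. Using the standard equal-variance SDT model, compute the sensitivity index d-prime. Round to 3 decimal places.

d-prime = 0.752

Φ⁻¹(H) = Φ⁻¹(0.808) = 0.8705
Φ⁻¹(FA) = Φ⁻¹(0.547) = 0.1181
d' = z(H) − z(FA) = 0.8705 − 0.1181 = 0.7524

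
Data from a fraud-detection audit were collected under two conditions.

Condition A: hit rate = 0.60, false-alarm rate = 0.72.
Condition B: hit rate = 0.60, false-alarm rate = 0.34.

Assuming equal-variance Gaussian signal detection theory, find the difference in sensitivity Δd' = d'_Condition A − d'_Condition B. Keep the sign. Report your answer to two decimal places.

Condition A: z(0.60) = 0.253, z(0.72) = 0.583, d' = -0.330
Condition B: z(0.60) = 0.253, z(0.34) = -0.412, d' = 0.665
Δd' = d'_Condition A − d'_Condition B = -0.330 − 0.665 = -0.995
Condition B has the higher sensitivity.

Δd' = -1.00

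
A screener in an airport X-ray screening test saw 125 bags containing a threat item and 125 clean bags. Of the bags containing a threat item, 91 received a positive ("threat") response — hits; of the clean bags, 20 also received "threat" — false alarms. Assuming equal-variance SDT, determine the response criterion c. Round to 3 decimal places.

c = 0.194

H = 91/125 = 0.7280
FA = 20/125 = 0.1600
Φ⁻¹(0.7280) = 0.6068, Φ⁻¹(0.1600) = -0.9945
c = −½·[z(H) + z(FA)] = −0.5 × (0.6068 + (-0.9945)) = 0.19385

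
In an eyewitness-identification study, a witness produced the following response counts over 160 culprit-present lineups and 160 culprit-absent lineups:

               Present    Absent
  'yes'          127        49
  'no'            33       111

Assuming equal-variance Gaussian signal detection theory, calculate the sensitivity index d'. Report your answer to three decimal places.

H = 127/160 = 0.7937
FA = 49/160 = 0.3063
Φ⁻¹(H) = Φ⁻¹(0.7937) = 0.8193
Φ⁻¹(FA) = Φ⁻¹(0.3063) = -0.5064
d' = z(H) − z(FA) = 0.8193 − (-0.5064) = 1.3257

d' = 1.326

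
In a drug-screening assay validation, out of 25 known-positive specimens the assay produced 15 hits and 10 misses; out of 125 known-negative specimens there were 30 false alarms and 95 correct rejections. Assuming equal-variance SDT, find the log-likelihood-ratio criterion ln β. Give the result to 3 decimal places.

ln β = 0.217

H = 15/25 = 0.6000
FA = 30/125 = 0.2400
z(H) = z(0.6000) = 0.2533
z(FA) = z(0.2400) = -0.7063
ln β = −½·[z(H)² − z(FA)²] = −0.5 × (0.0642 − 0.4989) = 0.21735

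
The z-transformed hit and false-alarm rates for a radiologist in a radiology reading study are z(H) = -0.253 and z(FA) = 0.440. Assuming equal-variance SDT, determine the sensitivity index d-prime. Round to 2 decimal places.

d' = z(H) − z(FA) = -0.253 − 0.440 = -0.693

d-prime = -0.69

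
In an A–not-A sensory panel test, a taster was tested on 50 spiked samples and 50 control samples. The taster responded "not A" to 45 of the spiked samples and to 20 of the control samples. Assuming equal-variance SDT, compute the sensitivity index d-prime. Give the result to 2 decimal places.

d-prime = 1.53

H = 45/50 = 0.9000
FA = 20/50 = 0.4000
z(H) = 1.2816
z(FA) = -0.2533
d' = z(H) − z(FA) = 1.2816 − (-0.2533) = 1.5349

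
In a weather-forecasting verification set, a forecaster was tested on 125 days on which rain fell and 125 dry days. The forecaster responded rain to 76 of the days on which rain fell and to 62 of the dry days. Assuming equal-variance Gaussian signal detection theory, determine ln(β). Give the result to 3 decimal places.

ln β = -0.038

H = 76/125 = 0.6080
FA = 62/125 = 0.4960
Φ⁻¹(H) = Φ⁻¹(0.6080) = 0.2741
Φ⁻¹(FA) = Φ⁻¹(0.4960) = -0.0100
ln β = −½·[z(H)² − z(FA)²] = −0.5 × (0.0751 − 0.0001) = -0.0375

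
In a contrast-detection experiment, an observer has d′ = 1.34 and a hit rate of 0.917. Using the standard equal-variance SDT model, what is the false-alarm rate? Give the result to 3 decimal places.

z(hit rate) = z(0.917) = 1.3852
z(FA) = z(H) − d' = 1.3852 − 1.34 = 0.0452
false-alarm rate = Φ(0.0452) = 0.5180

false-alarm rate = 0.518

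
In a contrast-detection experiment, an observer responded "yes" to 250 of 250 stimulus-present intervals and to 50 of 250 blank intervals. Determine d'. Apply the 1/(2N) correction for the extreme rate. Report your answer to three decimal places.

The hit rate is 250/250 = 1, so apply the 1/(2N) correction: H → 1 − 1/(2·250) = 0.99800.
z(H) = z(0.99800) = 2.8782
z(FA) = z(0.20000) = -0.8416
d' = 2.8782 − (-0.8416) = 3.7198

d' = 3.720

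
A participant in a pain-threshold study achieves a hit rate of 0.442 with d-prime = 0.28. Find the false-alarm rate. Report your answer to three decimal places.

false-alarm rate = 0.335

z(hit rate) = z(0.442) = -0.1459
z(FA) = z(H) − d' = -0.1459 − 0.28 = -0.4259
false-alarm rate = Φ(-0.4259) = 0.3351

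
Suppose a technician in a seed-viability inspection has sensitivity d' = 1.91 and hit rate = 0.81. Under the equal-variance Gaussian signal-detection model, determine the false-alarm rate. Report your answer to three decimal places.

false-alarm rate = 0.151

z(hit rate) = z(0.81) = 0.8779
z(FA) = z(H) − d' = 0.8779 − 1.91 = -1.0321
false-alarm rate = Φ(-1.0321) = 0.1510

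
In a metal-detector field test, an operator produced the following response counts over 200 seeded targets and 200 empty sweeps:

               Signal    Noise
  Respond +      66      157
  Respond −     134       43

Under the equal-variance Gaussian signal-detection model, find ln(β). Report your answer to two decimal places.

H = 66/200 = 0.3300
FA = 157/200 = 0.7850
Φ⁻¹(H) = Φ⁻¹(0.3300) = -0.440
Φ⁻¹(FA) = Φ⁻¹(0.7850) = 0.789
ln β = −½·[z(H)² − z(FA)²] = −0.5 × (0.194 − 0.623) = 0.2145

ln β = 0.21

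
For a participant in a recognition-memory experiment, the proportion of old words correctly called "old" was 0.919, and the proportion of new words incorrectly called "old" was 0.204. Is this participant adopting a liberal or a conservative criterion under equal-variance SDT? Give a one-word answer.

z(H) = 1.398, z(FA) = -0.827
c = −½·(z(H) + z(FA)) = -0.2855
c < 0 → liberal criterion (biased toward responding “yes”).

liberal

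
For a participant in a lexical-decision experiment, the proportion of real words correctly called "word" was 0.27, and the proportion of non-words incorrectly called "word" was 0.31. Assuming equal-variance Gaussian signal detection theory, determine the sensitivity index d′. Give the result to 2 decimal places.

z(H) = z(0.27) = -0.6128
z(FA) = z(0.31) = -0.4959
d' = z(H) − z(FA) = -0.6128 − (-0.4959) = -0.1169

d′ = -0.12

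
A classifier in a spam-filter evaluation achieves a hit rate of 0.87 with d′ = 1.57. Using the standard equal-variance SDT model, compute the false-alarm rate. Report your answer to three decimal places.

false-alarm rate = 0.329

z(hit rate) = z(0.87) = 1.1264
z(FA) = z(H) − d' = 1.1264 − 1.57 = -0.4436
false-alarm rate = Φ(-0.4436) = 0.3287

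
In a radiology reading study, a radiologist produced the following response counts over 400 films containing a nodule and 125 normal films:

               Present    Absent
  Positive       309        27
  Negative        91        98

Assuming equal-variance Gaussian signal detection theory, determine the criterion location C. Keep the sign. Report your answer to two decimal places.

H = 309/400 = 0.7725
FA = 27/125 = 0.2160
z(H) = 0.747
z(FA) = -0.786
c = −½·[z(H) + z(FA)] = −0.5 × (0.747 + (-0.786)) = 0.0195

C = 0.02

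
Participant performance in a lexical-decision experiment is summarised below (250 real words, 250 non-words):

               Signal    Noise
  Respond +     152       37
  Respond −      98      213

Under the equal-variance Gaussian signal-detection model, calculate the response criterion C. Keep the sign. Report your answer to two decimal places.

H = 152/250 = 0.6080
FA = 37/250 = 0.1480
Φ⁻¹(0.6080) = 0.2741, Φ⁻¹(0.1480) = -1.0450
c = −½·[z(H) + z(FA)] = −0.5 × (0.2741 + (-1.0450)) = 0.38545
c > 0: the participant has a conservative response bias.

C = 0.39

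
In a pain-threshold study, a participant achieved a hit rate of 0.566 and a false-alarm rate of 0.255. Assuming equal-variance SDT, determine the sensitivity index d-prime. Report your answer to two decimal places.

d-prime = 0.83

Φ⁻¹(H) = 0.1662
Φ⁻¹(FA) = -0.6588
d' = z(H) − z(FA) = 0.1662 − (-0.6588) = 0.8250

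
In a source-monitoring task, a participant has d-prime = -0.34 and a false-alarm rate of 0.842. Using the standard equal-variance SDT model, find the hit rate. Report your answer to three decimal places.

hit rate = 0.746

z(false-alarm rate) = z(0.842) = 1.0027
z(H) = z(FA) + d' = 1.0027 + (-0.34) = 0.6627
hit rate = Φ(0.6627) = 0.7462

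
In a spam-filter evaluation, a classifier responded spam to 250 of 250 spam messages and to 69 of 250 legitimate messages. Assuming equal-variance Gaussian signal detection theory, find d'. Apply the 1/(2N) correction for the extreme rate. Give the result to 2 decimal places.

The hit rate is 250/250 = 1, so apply the 1/(2N) correction: H → 1 − 1/(2·250) = 0.99800.
z(H) = z(0.99800) = 2.878
z(FA) = z(0.27600) = -0.595
d' = 2.878 − (-0.595) = 3.473

d' = 3.47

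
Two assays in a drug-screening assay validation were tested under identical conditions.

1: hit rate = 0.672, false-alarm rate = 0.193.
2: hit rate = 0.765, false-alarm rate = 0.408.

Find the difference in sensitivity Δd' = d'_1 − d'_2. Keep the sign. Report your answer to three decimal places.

1: z(0.672) = 0.4454, z(0.193) = -0.8669, d' = 1.3123
2: z(0.765) = 0.7225, z(0.408) = -0.2327, d' = 0.9552
Δd' = d'_1 − d'_2 = 1.3123 − 0.9552 = 0.3571
1 has the higher sensitivity.

Δd' = 0.357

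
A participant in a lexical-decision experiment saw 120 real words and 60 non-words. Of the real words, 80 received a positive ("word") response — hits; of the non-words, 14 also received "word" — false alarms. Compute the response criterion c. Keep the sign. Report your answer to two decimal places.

c = 0.15

H = 80/120 = 0.6667
FA = 14/60 = 0.2333
z(H) = z(0.6667) = 0.431
z(FA) = z(0.2333) = -0.728
c = −½·[z(H) + z(FA)] = −0.5 × (0.431 + (-0.728)) = 0.1485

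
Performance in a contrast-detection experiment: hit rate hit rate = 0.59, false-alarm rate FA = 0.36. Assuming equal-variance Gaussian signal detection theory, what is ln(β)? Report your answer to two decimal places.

z(0.59) = 0.228, z(0.36) = -0.358
ln β = −½·[z(H)² − z(FA)²] = −0.5 × (0.052 − 0.128) = 0.038

ln β = 0.04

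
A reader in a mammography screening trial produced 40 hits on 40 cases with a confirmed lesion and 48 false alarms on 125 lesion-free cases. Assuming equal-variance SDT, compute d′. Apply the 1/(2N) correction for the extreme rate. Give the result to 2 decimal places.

The hit rate is 40/40 = 1, so apply the 1/(2N) correction: H → 1 − 1/(2·40) = 0.98750.
z(H) = z(0.98750) = 2.241
z(FA) = z(0.38400) = -0.295
d' = 2.241 − (-0.295) = 2.536

d′ = 2.54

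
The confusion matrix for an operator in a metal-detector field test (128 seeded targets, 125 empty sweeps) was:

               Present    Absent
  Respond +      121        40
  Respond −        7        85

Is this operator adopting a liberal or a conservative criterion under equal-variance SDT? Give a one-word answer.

z(H) = 1.601, z(FA) = -0.468
c = −½·(z(H) + z(FA)) = -0.5665
c < 0 → liberal criterion (biased toward responding “yes”).

liberal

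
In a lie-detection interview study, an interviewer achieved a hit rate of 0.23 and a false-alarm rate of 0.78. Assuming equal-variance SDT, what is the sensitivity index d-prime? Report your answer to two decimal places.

z(H) = z(0.23) = -0.739
z(FA) = z(0.78) = 0.772
d' = z(H) − z(FA) = -0.739 − 0.772 = -1.511

d-prime = -1.51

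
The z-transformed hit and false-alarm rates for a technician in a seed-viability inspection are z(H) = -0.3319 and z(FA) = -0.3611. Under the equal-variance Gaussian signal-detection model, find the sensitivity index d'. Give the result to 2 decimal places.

d' = 0.03

d' = z(H) − z(FA) = -0.3319 − (-0.3611) = 0.0292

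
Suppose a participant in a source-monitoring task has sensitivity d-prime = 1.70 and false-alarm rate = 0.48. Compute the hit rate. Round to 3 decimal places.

hit rate = 0.951

z(false-alarm rate) = z(0.48) = -0.0502
z(H) = z(FA) + d' = -0.0502 + 1.70 = 1.6498
hit rate = Φ(1.6498) = 0.9505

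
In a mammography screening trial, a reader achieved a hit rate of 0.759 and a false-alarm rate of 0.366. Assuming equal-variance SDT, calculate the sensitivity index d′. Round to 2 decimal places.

Φ⁻¹(0.759) = 0.703, Φ⁻¹(0.366) = -0.342
d' = z(H) − z(FA) = 0.703 − (-0.342) = 1.045

d′ = 1.05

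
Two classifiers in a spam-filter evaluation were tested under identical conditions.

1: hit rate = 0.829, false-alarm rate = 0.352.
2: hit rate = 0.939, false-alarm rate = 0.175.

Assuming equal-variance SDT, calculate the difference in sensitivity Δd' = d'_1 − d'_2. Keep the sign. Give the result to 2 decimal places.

1: z(0.829) = 0.950, z(0.352) = -0.380, d' = 1.330
2: z(0.939) = 1.546, z(0.175) = -0.935, d' = 2.481
Δd' = d'_1 − d'_2 = 1.330 − 2.481 = -1.151
2 has the higher sensitivity.

Δd' = -1.15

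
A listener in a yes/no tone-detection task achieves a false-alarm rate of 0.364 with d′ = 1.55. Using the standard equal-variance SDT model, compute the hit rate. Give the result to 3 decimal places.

hit rate = 0.885

z(false-alarm rate) = z(0.364) = -0.3478
z(H) = z(FA) + d' = -0.3478 + 1.55 = 1.2022
hit rate = Φ(1.2022) = 0.8854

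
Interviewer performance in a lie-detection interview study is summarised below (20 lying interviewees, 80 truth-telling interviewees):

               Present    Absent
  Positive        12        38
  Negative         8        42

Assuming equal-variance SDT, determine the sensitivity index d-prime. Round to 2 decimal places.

d-prime = 0.32

H = 12/20 = 0.6000
FA = 38/80 = 0.4750
z(H) = z(0.6000) = 0.253
z(FA) = z(0.4750) = -0.063
d' = z(H) − z(FA) = 0.253 − (-0.063) = 0.316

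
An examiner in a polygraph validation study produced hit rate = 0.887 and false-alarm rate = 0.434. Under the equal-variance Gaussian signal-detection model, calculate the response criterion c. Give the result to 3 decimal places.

c = -0.522

z(0.887) = 1.2107, z(0.434) = -0.1662
c = −½·[z(H) + z(FA)] = −0.5 × (1.2107 + (-0.1662)) = -0.52225
c < 0: the examiner has a liberal response bias.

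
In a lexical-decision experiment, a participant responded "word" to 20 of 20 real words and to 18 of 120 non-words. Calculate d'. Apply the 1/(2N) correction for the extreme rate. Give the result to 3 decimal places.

d' = 2.996

The hit rate is 20/20 = 1, so apply the 1/(2N) correction: H → 1 − 1/(2·20) = 0.97500.
z(H) = z(0.97500) = 1.9600
z(FA) = z(0.15000) = -1.0364
d' = 1.9600 − (-1.0364) = 2.9964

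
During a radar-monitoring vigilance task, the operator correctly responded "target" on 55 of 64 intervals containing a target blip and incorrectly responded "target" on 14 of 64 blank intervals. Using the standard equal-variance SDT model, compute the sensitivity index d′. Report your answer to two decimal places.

d′ = 1.85

H = 55/64 = 0.8594
FA = 14/64 = 0.2188
z(H) = z(0.8594) = 1.078
z(FA) = z(0.2188) = -0.776
d' = z(H) − z(FA) = 1.078 − (-0.776) = 1.854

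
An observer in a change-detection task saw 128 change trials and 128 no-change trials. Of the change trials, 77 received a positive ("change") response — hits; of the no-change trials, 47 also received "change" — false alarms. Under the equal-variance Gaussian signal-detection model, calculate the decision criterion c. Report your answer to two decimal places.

H = 77/128 = 0.6016
FA = 47/128 = 0.3672
z(H) = z(0.6016) = 0.2575
z(FA) = z(0.3672) = -0.3393
c = −½·[z(H) + z(FA)] = −0.5 × (0.2575 + (-0.3393)) = 0.0409
c > 0: the observer has a conservative response bias.

c = 0.04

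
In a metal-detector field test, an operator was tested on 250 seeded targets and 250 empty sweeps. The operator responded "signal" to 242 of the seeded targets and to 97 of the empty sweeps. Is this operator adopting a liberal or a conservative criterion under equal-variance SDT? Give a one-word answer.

liberal

z(H) = 1.852, z(FA) = -0.285
c = −½·(z(H) + z(FA)) = -0.7835
c < 0 → liberal criterion (biased toward responding “yes”).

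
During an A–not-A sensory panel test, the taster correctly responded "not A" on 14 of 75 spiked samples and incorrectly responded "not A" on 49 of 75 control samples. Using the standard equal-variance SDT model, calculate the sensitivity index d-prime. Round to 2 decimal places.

H = 14/75 = 0.1867
FA = 49/75 = 0.6533
z(H) = z(0.1867) = -0.8901
z(FA) = z(0.6533) = 0.3942
d' = z(H) − z(FA) = -0.8901 − 0.3942 = -1.2843

d-prime = -1.28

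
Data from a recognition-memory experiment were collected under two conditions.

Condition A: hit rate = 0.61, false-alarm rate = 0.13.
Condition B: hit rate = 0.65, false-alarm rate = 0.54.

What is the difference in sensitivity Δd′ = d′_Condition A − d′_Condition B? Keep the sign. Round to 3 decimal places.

Condition A: z(0.61) = 0.2793, z(0.13) = -1.1264, d' = 1.4057
Condition B: z(0.65) = 0.3853, z(0.54) = 0.1004, d' = 0.2849
Δd' = d'_Condition A − d'_Condition B = 1.4057 − 0.2849 = 1.1208
Condition A has the higher sensitivity.

Δd′ = 1.121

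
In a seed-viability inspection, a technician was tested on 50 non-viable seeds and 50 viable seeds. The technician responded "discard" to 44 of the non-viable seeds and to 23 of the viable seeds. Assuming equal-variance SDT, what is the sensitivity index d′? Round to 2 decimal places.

d′ = 1.28

H = 44/50 = 0.8800
FA = 23/50 = 0.4600
z(0.8800) = 1.1750, z(0.4600) = -0.1004
d' = z(H) − z(FA) = 1.1750 − (-0.1004) = 1.2754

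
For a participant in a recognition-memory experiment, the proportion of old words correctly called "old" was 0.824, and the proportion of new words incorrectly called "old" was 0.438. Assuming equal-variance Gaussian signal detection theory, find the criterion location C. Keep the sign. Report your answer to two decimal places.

C = -0.39

Φ⁻¹(H) = Φ⁻¹(0.824) = 0.9307
Φ⁻¹(FA) = Φ⁻¹(0.438) = -0.1560
c = −½·[z(H) + z(FA)] = −0.5 × (0.9307 + (-0.1560)) = -0.38735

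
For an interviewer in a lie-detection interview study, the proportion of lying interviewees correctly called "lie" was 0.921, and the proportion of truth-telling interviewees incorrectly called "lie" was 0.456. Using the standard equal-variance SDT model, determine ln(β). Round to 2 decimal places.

z(H) = 1.412
z(FA) = -0.111
ln β = −½·[z(H)² − z(FA)²] = −0.5 × (1.994 − 0.012) = -0.991

ln β = -0.99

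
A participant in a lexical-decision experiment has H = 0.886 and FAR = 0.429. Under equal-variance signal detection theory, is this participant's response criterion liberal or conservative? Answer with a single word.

z(H) = 1.206, z(FA) = -0.179
c = −½·(z(H) + z(FA)) = -0.5135
c < 0 → liberal criterion (biased toward responding “yes”).

liberal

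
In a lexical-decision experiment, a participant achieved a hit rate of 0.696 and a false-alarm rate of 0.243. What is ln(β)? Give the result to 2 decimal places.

z(0.696) = 0.513, z(0.243) = -0.697
ln β = −½·[z(H)² − z(FA)²] = −0.5 × (0.263 − 0.486) = 0.1115

ln β = 0.11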